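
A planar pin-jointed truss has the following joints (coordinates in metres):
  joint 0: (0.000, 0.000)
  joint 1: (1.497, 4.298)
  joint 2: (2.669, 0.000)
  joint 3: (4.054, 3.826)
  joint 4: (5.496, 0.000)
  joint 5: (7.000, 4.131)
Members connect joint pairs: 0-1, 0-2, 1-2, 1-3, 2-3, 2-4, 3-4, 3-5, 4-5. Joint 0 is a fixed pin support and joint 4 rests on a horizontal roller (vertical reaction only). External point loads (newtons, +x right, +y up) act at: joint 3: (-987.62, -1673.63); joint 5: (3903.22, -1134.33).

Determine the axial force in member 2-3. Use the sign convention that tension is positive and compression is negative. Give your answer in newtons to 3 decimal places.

N=6 nodes, M=9 members, R=3 reactions → 2N=12, M+R=12
member 0 (0-1): L=4.5512, (cx,cy)=(0.3289,0.9444)
member 1 (0-2): L=2.6690, (cx,cy)=(1.0000,0.0000)
member 2 (1-2): L=4.4549, (cx,cy)=(0.2631,-0.9648)
member 3 (1-3): L=2.6002, (cx,cy)=(0.9834,-0.1815)
member 4 (2-3): L=4.0690, (cx,cy)=(0.3404,0.9403)
member 5 (2-4): L=2.8270, (cx,cy)=(1.0000,0.0000)
member 6 (3-4): L=4.0887, (cx,cy)=(0.3527,-0.9357)
member 7 (3-5): L=2.9617, (cx,cy)=(0.9947,0.1030)
member 8 (4-5): L=4.3963, (cx,cy)=(0.3421,0.9397)
solve A·x = −loads:
  F[0-1] = +2242.3513 N (tension)
  F[0-2] = +2178.0433 N (tension)
  F[1-2] = -2459.8320 N (compression)
  F[1-3] = +1408.0812 N (tension)
  F[2-3] = +2523.8901 N (tension)
  F[2-4] = +671.8275 N (tension)
  F[3-4] = -3555.2964 N (compression)
  F[3-5] = +4509.2392 N (tension)
  F[4-5] = -1701.3490 N (compression)
  Rx@0 = -2915.6000 N
  Ry@0 = -2117.5811 N
  Ry@4 = +4925.5411 N

2523.890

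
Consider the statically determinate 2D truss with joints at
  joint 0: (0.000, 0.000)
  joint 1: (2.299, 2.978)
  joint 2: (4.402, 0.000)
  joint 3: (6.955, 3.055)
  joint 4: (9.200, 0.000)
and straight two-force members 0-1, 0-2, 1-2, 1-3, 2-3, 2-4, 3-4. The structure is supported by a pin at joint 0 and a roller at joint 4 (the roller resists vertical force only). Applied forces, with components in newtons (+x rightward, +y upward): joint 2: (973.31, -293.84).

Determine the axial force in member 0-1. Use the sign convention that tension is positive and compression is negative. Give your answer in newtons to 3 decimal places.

-193.596

N=5 nodes, M=7 members, R=3 reactions → 2N=10, M+R=10
member 0 (0-1): L=3.7622, (cx,cy)=(0.6111,0.7916)
member 1 (0-2): L=4.4020, (cx,cy)=(1.0000,0.0000)
member 2 (1-2): L=3.6457, (cx,cy)=(0.5768,-0.8169)
member 3 (1-3): L=4.6566, (cx,cy)=(0.9999,0.0165)
member 4 (2-3): L=3.9813, (cx,cy)=(0.6412,0.7673)
member 5 (2-4): L=4.7980, (cx,cy)=(1.0000,0.0000)
member 6 (3-4): L=3.7912, (cx,cy)=(0.5922,-0.8058)
solve A·x = −loads:
  F[0-1] = -193.5960 N (compression)
  F[0-2] = +1091.6135 N (tension)
  F[1-2] = +183.0695 N (tension)
  F[1-3] = -223.9368 N (compression)
  F[2-3] = +188.0520 N (tension)
  F[2-4] = +103.3185 N (tension)
  F[3-4] = -174.4763 N (compression)
  Rx@0 = -973.3100 N
  Ry@0 = +153.2439 N
  Ry@4 = +140.5961 N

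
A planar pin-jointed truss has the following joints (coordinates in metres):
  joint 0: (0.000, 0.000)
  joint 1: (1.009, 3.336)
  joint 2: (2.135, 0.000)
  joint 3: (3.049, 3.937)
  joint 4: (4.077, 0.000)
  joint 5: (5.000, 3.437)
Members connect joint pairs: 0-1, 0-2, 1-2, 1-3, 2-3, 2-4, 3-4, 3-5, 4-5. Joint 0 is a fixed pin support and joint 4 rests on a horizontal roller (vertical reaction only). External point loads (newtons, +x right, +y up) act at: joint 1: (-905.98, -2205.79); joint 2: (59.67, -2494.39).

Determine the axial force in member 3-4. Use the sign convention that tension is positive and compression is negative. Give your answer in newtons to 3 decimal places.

-1148.064

N=6 nodes, M=9 members, R=3 reactions → 2N=12, M+R=12
member 0 (0-1): L=3.4853, (cx,cy)=(0.2895,0.9572)
member 1 (0-2): L=2.1350, (cx,cy)=(1.0000,0.0000)
member 2 (1-2): L=3.5209, (cx,cy)=(0.3198,-0.9475)
member 3 (1-3): L=2.1267, (cx,cy)=(0.9592,0.2826)
member 4 (2-3): L=4.0417, (cx,cy)=(0.2261,0.9741)
member 5 (2-4): L=1.9420, (cx,cy)=(1.0000,0.0000)
member 6 (3-4): L=4.0690, (cx,cy)=(0.2526,-0.9676)
member 7 (3-5): L=2.0141, (cx,cy)=(0.9687,-0.2483)
member 8 (4-5): L=3.5588, (cx,cy)=(0.2594,0.9658)
solve A·x = −loads:
  F[0-1] = -3749.9460 N (compression)
  F[0-2] = +239.3206 N (tension)
  F[1-2] = +1277.3758 N (tension)
  F[1-3] = -613.1540 N (compression)
  F[2-3] = +1318.2475 N (tension)
  F[2-4] = +290.0492 N (tension)
  F[3-4] = -1148.0640 N (compression)
  F[3-5] = -0.0000 N (tension)
  F[4-5] = +0.0000 N (tension)
  Rx@0 = +846.3100 N
  Ry@0 = +3589.3594 N
  Ry@4 = +1110.8206 N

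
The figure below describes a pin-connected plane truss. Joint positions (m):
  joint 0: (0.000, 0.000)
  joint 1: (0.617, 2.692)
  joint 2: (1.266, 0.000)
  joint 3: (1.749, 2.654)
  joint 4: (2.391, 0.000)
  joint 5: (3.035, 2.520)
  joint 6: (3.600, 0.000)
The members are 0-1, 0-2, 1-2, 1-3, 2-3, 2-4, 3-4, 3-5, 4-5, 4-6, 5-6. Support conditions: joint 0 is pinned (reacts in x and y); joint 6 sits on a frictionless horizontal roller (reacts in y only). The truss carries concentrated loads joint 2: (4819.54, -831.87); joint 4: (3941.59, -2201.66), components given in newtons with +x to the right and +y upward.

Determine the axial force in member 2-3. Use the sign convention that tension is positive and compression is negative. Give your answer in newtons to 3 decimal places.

-474.875

N=7 nodes, M=11 members, R=3 reactions → 2N=14, M+R=14
member 0 (0-1): L=2.7618, (cx,cy)=(0.2234,0.9747)
member 1 (0-2): L=1.2660, (cx,cy)=(1.0000,0.0000)
member 2 (1-2): L=2.7691, (cx,cy)=(0.2344,-0.9721)
member 3 (1-3): L=1.1326, (cx,cy)=(0.9994,-0.0336)
member 4 (2-3): L=2.6976, (cx,cy)=(0.1790,0.9838)
member 5 (2-4): L=1.1250, (cx,cy)=(1.0000,0.0000)
member 6 (3-4): L=2.7305, (cx,cy)=(0.2351,-0.9720)
member 7 (3-5): L=1.2930, (cx,cy)=(0.9946,-0.1036)
member 8 (4-5): L=2.6010, (cx,cy)=(0.2476,0.9689)
member 9 (4-6): L=1.2090, (cx,cy)=(1.0000,0.0000)
member 10 (5-6): L=2.5826, (cx,cy)=(0.2188,-0.9758)
solve A·x = −loads:
  F[0-1] = -1311.8766 N (compression)
  F[0-2] = +9054.2096 N (tension)
  F[1-2] = +1336.2906 N (tension)
  F[1-3] = -606.6073 N (compression)
  F[2-3] = -474.8754 N (compression)
  F[2-4] = +4632.8816 N (tension)
  F[3-4] = +547.6511 N (tension)
  F[3-5] = -824.4939 N (compression)
  F[4-5] = +1723.0110 N (tension)
  F[4-6] = +393.4396 N (tension)
  F[5-6] = -1798.3752 N (compression)
  Rx@0 = -8761.1300 N
  Ry@0 = +1278.7199 N
  Ry@6 = +1754.8101 N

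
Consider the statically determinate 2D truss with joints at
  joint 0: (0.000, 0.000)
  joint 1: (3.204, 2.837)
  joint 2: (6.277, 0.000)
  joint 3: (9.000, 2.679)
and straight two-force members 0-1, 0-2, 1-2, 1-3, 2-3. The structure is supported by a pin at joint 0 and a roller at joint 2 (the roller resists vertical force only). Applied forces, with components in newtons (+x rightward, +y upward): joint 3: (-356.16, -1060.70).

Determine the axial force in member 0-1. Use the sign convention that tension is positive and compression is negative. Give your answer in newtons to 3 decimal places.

N=4 nodes, M=5 members, R=3 reactions → 2N=8, M+R=8
member 0 (0-1): L=4.2795, (cx,cy)=(0.7487,0.6629)
member 1 (0-2): L=6.2770, (cx,cy)=(1.0000,0.0000)
member 2 (1-2): L=4.1823, (cx,cy)=(0.7348,-0.6783)
member 3 (1-3): L=5.7982, (cx,cy)=(0.9996,-0.0273)
member 4 (2-3): L=3.8199, (cx,cy)=(0.7128,0.7013)
solve A·x = −loads:
  F[0-1] = +464.8028 N (tension)
  F[0-2] = -704.1506 N (compression)
  F[1-2] = -482.4798 N (compression)
  F[1-3] = +702.7573 N (tension)
  F[2-3] = -1485.1192 N (compression)
  Rx@0 = +356.1600 N
  Ry@0 = -308.1302 N
  Ry@2 = +1368.8302 N

464.803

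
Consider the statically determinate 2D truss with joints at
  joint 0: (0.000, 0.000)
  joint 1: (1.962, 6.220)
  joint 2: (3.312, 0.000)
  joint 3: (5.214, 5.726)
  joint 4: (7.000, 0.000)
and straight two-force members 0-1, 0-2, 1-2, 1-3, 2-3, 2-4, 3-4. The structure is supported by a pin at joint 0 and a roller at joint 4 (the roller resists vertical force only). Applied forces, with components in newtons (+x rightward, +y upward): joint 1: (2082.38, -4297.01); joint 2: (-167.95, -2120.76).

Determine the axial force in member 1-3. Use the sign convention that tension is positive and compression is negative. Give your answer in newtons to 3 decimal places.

N=5 nodes, M=7 members, R=3 reactions → 2N=10, M+R=10
member 0 (0-1): L=6.5221, (cx,cy)=(0.3008,0.9537)
member 1 (0-2): L=3.3120, (cx,cy)=(1.0000,0.0000)
member 2 (1-2): L=6.3648, (cx,cy)=(0.2121,-0.9772)
member 3 (1-3): L=3.2893, (cx,cy)=(0.9887,-0.1502)
member 4 (2-3): L=6.0336, (cx,cy)=(0.3152,0.9490)
member 5 (2-4): L=3.6880, (cx,cy)=(1.0000,0.0000)
member 6 (3-4): L=5.9981, (cx,cy)=(0.2978,-0.9546)
solve A·x = −loads:
  F[0-1] = -2474.2197 N (compression)
  F[0-2] = +2658.7326 N (tension)
  F[1-2] = -1595.7262 N (compression)
  F[1-3] = -2516.7684 N (compression)
  F[2-3] = +3877.8964 N (tension)
  F[2-4] = +1265.7819 N (tension)
  F[3-4] = -4250.9807 N (compression)
  Rx@0 = -1914.4300 N
  Ry@0 = +2359.6137 N
  Ry@4 = +4058.1563 N

-2516.768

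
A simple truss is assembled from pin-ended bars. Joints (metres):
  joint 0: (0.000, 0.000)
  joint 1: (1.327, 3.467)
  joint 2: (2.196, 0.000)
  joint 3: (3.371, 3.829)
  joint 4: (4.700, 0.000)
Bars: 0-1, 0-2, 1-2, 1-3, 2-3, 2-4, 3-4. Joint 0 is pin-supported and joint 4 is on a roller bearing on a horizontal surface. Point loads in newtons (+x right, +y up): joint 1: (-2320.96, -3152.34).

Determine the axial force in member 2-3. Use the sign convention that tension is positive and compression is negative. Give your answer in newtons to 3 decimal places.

-965.193

N=5 nodes, M=7 members, R=3 reactions → 2N=10, M+R=10
member 0 (0-1): L=3.7123, (cx,cy)=(0.3575,0.9339)
member 1 (0-2): L=2.1960, (cx,cy)=(1.0000,0.0000)
member 2 (1-2): L=3.5742, (cx,cy)=(0.2431,-0.9700)
member 3 (1-3): L=2.0758, (cx,cy)=(0.9847,0.1744)
member 4 (2-3): L=4.0052, (cx,cy)=(0.2934,0.9560)
member 5 (2-4): L=2.5040, (cx,cy)=(1.0000,0.0000)
member 6 (3-4): L=4.0531, (cx,cy)=(0.3279,-0.9447)
solve A·x = −loads:
  F[0-1] = -4255.5606 N (compression)
  F[0-2] = -799.7574 N (compression)
  F[1-2] = +951.2684 N (tension)
  F[1-3] = +577.3239 N (tension)
  F[2-3] = -965.1932 N (compression)
  F[2-4] = -285.3221 N (compression)
  F[3-4] = +870.1536 N (tension)
  Rx@0 = +2320.9600 N
  Ry@0 = +3974.3853 N
  Ry@4 = -822.0453 N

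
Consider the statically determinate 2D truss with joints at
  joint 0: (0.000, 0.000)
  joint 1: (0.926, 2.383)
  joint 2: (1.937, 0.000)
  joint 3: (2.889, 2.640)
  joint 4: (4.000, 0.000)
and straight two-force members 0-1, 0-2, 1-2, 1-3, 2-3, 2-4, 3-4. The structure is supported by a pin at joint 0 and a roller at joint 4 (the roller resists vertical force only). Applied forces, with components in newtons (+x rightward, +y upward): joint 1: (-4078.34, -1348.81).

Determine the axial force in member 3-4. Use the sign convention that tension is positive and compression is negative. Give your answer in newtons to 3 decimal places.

2297.281

N=5 nodes, M=7 members, R=3 reactions → 2N=10, M+R=10
member 0 (0-1): L=2.5566, (cx,cy)=(0.3622,0.9321)
member 1 (0-2): L=1.9370, (cx,cy)=(1.0000,0.0000)
member 2 (1-2): L=2.5886, (cx,cy)=(0.3906,-0.9206)
member 3 (1-3): L=1.9798, (cx,cy)=(0.9915,0.1298)
member 4 (2-3): L=2.8064, (cx,cy)=(0.3392,0.9407)
member 5 (2-4): L=2.0630, (cx,cy)=(1.0000,0.0000)
member 6 (3-4): L=2.8642, (cx,cy)=(0.3879,-0.9217)
solve A·x = −loads:
  F[0-1] = -3718.7333 N (compression)
  F[0-2] = -2731.4116 N (compression)
  F[1-2] = +2547.0793 N (tension)
  F[1-3] = +1751.4450 N (tension)
  F[2-3] = -2492.5801 N (compression)
  F[2-4] = -891.0816 N (compression)
  F[3-4] = +2297.2811 N (tension)
  Rx@0 = +4078.3400 N
  Ry@0 = +3466.2315 N
  Ry@4 = -2117.4215 N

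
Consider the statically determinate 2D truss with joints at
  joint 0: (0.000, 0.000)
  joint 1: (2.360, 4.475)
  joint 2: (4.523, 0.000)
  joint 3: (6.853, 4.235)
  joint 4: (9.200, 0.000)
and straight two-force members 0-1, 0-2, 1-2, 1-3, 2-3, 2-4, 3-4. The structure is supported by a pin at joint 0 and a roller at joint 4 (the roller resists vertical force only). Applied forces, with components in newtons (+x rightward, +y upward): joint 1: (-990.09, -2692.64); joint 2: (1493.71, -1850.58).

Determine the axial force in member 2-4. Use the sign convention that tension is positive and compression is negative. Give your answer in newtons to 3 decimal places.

N=5 nodes, M=7 members, R=3 reactions → 2N=10, M+R=10
member 0 (0-1): L=5.0592, (cx,cy)=(0.4665,0.8845)
member 1 (0-2): L=4.5230, (cx,cy)=(1.0000,0.0000)
member 2 (1-2): L=4.9703, (cx,cy)=(0.4352,-0.9003)
member 3 (1-3): L=4.4994, (cx,cy)=(0.9986,-0.0533)
member 4 (2-3): L=4.8336, (cx,cy)=(0.4820,0.8762)
member 5 (2-4): L=4.6770, (cx,cy)=(1.0000,0.0000)
member 6 (3-4): L=4.8419, (cx,cy)=(0.4847,-0.8747)
solve A·x = −loads:
  F[0-1] = -3871.3019 N (compression)
  F[0-2] = +2309.5028 N (tension)
  F[1-2] = +883.8563 N (tension)
  F[1-3] = -1202.1428 N (compression)
  F[2-3] = +1203.9106 N (tension)
  F[2-4] = +620.1009 N (tension)
  F[3-4] = -1279.2687 N (compression)
  Rx@0 = -503.6200 N
  Ry@0 = +3424.2905 N
  Ry@4 = +1118.9295 N

620.101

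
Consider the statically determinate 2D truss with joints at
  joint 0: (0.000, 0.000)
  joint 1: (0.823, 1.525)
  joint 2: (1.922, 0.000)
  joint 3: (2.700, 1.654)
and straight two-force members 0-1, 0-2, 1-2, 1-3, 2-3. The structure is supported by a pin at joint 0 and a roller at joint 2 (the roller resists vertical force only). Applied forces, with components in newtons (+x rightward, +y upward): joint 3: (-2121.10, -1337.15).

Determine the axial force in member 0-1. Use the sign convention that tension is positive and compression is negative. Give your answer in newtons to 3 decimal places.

N=4 nodes, M=5 members, R=3 reactions → 2N=8, M+R=8
member 0 (0-1): L=1.7329, (cx,cy)=(0.4749,0.8800)
member 1 (0-2): L=1.9220, (cx,cy)=(1.0000,0.0000)
member 2 (1-2): L=1.8797, (cx,cy)=(0.5847,-0.8113)
member 3 (1-3): L=1.8814, (cx,cy)=(0.9976,0.0686)
member 4 (2-3): L=1.8278, (cx,cy)=(0.4256,0.9049)
solve A·x = −loads:
  F[0-1] = -1459.1357 N (compression)
  F[0-2] = -1428.1192 N (compression)
  F[1-2] = +1452.1482 N (tension)
  F[1-3] = -1545.6239 N (compression)
  F[2-3] = -1360.5744 N (compression)
  Rx@0 = +2121.1000 N
  Ry@0 = +1284.0774 N
  Ry@2 = +53.0726 N

-1459.136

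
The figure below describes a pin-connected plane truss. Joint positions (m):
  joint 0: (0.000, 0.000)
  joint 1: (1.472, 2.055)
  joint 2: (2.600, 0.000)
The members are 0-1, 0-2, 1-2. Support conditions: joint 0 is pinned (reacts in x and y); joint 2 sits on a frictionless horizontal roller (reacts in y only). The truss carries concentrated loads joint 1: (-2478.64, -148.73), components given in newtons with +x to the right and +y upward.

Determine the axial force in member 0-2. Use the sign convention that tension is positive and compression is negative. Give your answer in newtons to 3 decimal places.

N=3 nodes, M=3 members, R=3 reactions → 2N=6, M+R=6
member 0 (0-1): L=2.5278, (cx,cy)=(0.5823,0.8130)
member 1 (0-2): L=2.6000, (cx,cy)=(1.0000,0.0000)
member 2 (1-2): L=2.3442, (cx,cy)=(0.4812,-0.8766)
solve A·x = −loads:
  F[0-1] = -2489.1887 N (compression)
  F[0-2] = -1029.1284 N (compression)
  F[1-2] = +2138.7522 N (tension)
  Rx@0 = +2478.6400 N
  Ry@0 = +2023.6049 N
  Ry@2 = -1874.8749 N

-1029.128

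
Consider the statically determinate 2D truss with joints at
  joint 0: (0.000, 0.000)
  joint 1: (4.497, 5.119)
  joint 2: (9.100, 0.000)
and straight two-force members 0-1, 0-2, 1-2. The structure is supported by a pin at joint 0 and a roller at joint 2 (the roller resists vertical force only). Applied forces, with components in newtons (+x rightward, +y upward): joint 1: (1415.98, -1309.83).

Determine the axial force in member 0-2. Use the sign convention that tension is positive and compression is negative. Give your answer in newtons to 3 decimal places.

N=3 nodes, M=3 members, R=3 reactions → 2N=6, M+R=6
member 0 (0-1): L=6.8137, (cx,cy)=(0.6600,0.7513)
member 1 (0-2): L=9.1000, (cx,cy)=(1.0000,0.0000)
member 2 (1-2): L=6.8842, (cx,cy)=(0.6686,-0.7436)
solve A·x = −loads:
  F[0-1] = +178.3421 N (tension)
  F[0-2] = +1298.2762 N (tension)
  F[1-2] = -1941.6796 N (compression)
  Rx@0 = -1415.9800 N
  Ry@0 = -133.9840 N
  Ry@2 = +1443.8140 N

1298.276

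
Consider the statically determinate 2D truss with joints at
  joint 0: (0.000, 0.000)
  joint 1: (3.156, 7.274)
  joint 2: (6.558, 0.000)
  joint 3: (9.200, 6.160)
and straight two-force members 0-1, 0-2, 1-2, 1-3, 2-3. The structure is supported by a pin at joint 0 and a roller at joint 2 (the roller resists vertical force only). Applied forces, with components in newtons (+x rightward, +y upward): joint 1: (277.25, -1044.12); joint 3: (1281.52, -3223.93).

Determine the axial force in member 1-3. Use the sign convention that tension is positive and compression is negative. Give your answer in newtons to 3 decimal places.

2510.656

N=4 nodes, M=5 members, R=3 reactions → 2N=8, M+R=8
member 0 (0-1): L=7.9291, (cx,cy)=(0.3980,0.9174)
member 1 (0-2): L=6.5580, (cx,cy)=(1.0000,0.0000)
member 2 (1-2): L=8.0302, (cx,cy)=(0.4236,-0.9058)
member 3 (1-3): L=6.1458, (cx,cy)=(0.9834,-0.1813)
member 4 (2-3): L=6.7027, (cx,cy)=(0.3942,0.9190)
solve A·x = −loads:
  F[0-1] = +2472.7484 N (tension)
  F[0-2] = +574.5542 N (tension)
  F[1-2] = -4159.3423 N (compression)
  F[1-3] = +2510.6557 N (tension)
  F[2-3] = -3012.7667 N (compression)
  Rx@0 = -1558.7700 N
  Ry@0 = -2268.4365 N
  Ry@2 = +6536.4865 N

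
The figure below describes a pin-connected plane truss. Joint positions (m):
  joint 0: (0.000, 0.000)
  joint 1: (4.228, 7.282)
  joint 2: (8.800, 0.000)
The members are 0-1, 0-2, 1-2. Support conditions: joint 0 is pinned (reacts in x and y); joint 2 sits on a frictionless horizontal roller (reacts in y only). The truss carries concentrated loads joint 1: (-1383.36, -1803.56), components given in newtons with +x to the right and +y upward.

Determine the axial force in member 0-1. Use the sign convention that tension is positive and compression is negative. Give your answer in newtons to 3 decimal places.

-2407.211

N=3 nodes, M=3 members, R=3 reactions → 2N=6, M+R=6
member 0 (0-1): L=8.4204, (cx,cy)=(0.5021,0.8648)
member 1 (0-2): L=8.8000, (cx,cy)=(1.0000,0.0000)
member 2 (1-2): L=8.5983, (cx,cy)=(0.5317,-0.8469)
solve A·x = −loads:
  F[0-1] = -2407.2113 N (compression)
  F[0-2] = -174.6689 N (compression)
  F[1-2] = +328.4897 N (tension)
  Rx@0 = +1383.3600 N
  Ry@0 = +2081.7618 N
  Ry@2 = -278.2018 N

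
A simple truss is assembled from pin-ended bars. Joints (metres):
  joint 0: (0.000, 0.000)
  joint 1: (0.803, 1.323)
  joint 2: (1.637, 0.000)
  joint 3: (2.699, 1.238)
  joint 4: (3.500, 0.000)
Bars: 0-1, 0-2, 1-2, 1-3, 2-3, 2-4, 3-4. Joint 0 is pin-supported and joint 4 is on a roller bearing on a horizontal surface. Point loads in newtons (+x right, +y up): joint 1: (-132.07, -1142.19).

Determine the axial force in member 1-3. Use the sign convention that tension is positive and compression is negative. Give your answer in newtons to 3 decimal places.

-307.708

N=5 nodes, M=7 members, R=3 reactions → 2N=10, M+R=10
member 0 (0-1): L=1.5476, (cx,cy)=(0.5189,0.8549)
member 1 (0-2): L=1.6370, (cx,cy)=(1.0000,0.0000)
member 2 (1-2): L=1.5639, (cx,cy)=(0.5333,-0.8459)
member 3 (1-3): L=1.8979, (cx,cy)=(0.9990,-0.0448)
member 4 (2-3): L=1.6311, (cx,cy)=(0.6511,0.7590)
member 5 (2-4): L=1.8630, (cx,cy)=(1.0000,0.0000)
member 6 (3-4): L=1.4745, (cx,cy)=(0.5432,-0.8396)
solve A·x = −loads:
  F[0-1] = -1087.9704 N (compression)
  F[0-2] = +432.4344 N (tension)
  F[1-2] = -234.4687 N (compression)
  F[1-3] = -307.7078 N (compression)
  F[2-3] = +261.3285 N (tension)
  F[2-4] = +137.2496 N (tension)
  F[3-4] = -252.6578 N (compression)
  Rx@0 = +132.0700 N
  Ry@0 = +930.0614 N
  Ry@4 = +212.1286 N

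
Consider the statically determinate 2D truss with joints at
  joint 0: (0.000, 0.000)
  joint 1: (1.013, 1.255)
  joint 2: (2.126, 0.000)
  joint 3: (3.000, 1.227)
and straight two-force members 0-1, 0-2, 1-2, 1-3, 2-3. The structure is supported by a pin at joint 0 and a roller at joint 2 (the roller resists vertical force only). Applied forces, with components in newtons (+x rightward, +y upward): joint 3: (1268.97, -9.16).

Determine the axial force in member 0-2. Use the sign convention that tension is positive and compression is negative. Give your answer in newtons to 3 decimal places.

N=4 nodes, M=5 members, R=3 reactions → 2N=8, M+R=8
member 0 (0-1): L=1.6128, (cx,cy)=(0.6281,0.7781)
member 1 (0-2): L=2.1260, (cx,cy)=(1.0000,0.0000)
member 2 (1-2): L=1.6774, (cx,cy)=(0.6635,-0.7482)
member 3 (1-3): L=1.9872, (cx,cy)=(0.9999,-0.0141)
member 4 (2-3): L=1.5065, (cx,cy)=(0.5802,0.8145)
solve A·x = −loads:
  F[0-1] = +946.0250 N (tension)
  F[0-2] = +674.7795 N (tension)
  F[1-2] = -1007.7109 N (compression)
  F[1-3] = +1262.9445 N (tension)
  F[2-3] = +10.6018 N (tension)
  Rx@0 = -1268.9700 N
  Ry@0 = -736.1392 N
  Ry@2 = +745.2992 N

674.780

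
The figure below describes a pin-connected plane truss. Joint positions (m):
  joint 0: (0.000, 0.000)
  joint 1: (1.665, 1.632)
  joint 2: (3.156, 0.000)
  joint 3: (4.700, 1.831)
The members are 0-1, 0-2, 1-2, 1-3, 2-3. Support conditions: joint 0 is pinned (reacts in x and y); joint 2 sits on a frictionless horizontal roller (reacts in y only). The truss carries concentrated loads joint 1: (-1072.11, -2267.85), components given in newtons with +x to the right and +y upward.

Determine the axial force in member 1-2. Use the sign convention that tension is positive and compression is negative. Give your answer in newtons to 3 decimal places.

N=4 nodes, M=5 members, R=3 reactions → 2N=8, M+R=8
member 0 (0-1): L=2.3314, (cx,cy)=(0.7141,0.7000)
member 1 (0-2): L=3.1560, (cx,cy)=(1.0000,0.0000)
member 2 (1-2): L=2.2105, (cx,cy)=(0.6745,-0.7383)
member 3 (1-3): L=3.0415, (cx,cy)=(0.9979,0.0654)
member 4 (2-3): L=2.3951, (cx,cy)=(0.6446,0.7645)
solve A·x = −loads:
  F[0-1] = -2322.6011 N (compression)
  F[0-2] = +586.5721 N (tension)
  F[1-2] = -869.6468 N (compression)
  F[1-3] = -0.0000 N (compression)
  F[2-3] = +0.0000 N (tension)
  Rx@0 = +1072.1100 N
  Ry@0 = +1625.8073 N
  Ry@2 = +642.0427 N

-869.647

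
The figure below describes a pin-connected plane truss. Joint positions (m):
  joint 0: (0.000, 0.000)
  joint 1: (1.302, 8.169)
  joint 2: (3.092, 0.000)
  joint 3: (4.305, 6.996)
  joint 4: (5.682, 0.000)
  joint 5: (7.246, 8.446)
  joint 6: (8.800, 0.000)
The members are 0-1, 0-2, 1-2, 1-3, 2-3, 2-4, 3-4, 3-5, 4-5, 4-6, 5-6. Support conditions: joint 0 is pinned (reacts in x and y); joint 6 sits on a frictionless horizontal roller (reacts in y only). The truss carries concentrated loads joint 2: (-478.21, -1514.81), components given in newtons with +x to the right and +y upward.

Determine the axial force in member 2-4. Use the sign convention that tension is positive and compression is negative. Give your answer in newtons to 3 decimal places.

N=7 nodes, M=11 members, R=3 reactions → 2N=14, M+R=14
member 0 (0-1): L=8.2721, (cx,cy)=(0.1574,0.9875)
member 1 (0-2): L=3.0920, (cx,cy)=(1.0000,0.0000)
member 2 (1-2): L=8.3628, (cx,cy)=(0.2140,-0.9768)
member 3 (1-3): L=3.2240, (cx,cy)=(0.9315,-0.3638)
member 4 (2-3): L=7.1004, (cx,cy)=(0.1708,0.9853)
member 5 (2-4): L=2.5900, (cx,cy)=(1.0000,0.0000)
member 6 (3-4): L=7.1302, (cx,cy)=(0.1931,-0.9812)
member 7 (3-5): L=3.2790, (cx,cy)=(0.8969,0.4422)
member 8 (4-5): L=8.5896, (cx,cy)=(0.1821,0.9833)
member 9 (4-6): L=3.1180, (cx,cy)=(1.0000,0.0000)
member 10 (5-6): L=8.5878, (cx,cy)=(0.1810,-0.9835)
solve A·x = −loads:
  F[0-1] = -994.9626 N (compression)
  F[0-2] = -321.6065 N (compression)
  F[1-2] = +1168.5083 N (tension)
  F[1-3] = -436.6406 N (compression)
  F[2-3] = +378.9535 N (tension)
  F[2-4] = +341.9754 N (tension)
  F[3-4] = -651.1148 N (compression)
  F[3-5] = -241.0835 N (compression)
  F[4-5] = +649.7185 N (tension)
  F[4-6] = +97.9298 N (tension)
  F[5-6] = -541.1833 N (compression)
  Rx@0 = +478.2100 N
  Ry@0 = +982.5609 N
  Ry@6 = +532.2491 N

341.975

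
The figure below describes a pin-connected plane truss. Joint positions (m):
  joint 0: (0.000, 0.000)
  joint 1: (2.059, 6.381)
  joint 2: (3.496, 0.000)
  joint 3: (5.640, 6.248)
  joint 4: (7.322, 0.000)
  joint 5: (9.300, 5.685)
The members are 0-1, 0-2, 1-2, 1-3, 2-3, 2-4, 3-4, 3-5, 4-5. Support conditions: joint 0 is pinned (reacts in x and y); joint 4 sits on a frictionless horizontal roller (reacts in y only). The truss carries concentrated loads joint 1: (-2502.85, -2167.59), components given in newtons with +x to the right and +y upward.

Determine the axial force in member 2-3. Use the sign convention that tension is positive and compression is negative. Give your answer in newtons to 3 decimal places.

-1624.293

N=6 nodes, M=9 members, R=3 reactions → 2N=12, M+R=12
member 0 (0-1): L=6.7050, (cx,cy)=(0.3071,0.9517)
member 1 (0-2): L=3.4960, (cx,cy)=(1.0000,0.0000)
member 2 (1-2): L=6.5408, (cx,cy)=(0.2197,-0.9756)
member 3 (1-3): L=3.5835, (cx,cy)=(0.9993,-0.0371)
member 4 (2-3): L=6.6056, (cx,cy)=(0.3246,0.9459)
member 5 (2-4): L=3.8260, (cx,cy)=(1.0000,0.0000)
member 6 (3-4): L=6.4704, (cx,cy)=(0.2600,-0.9656)
member 7 (3-5): L=3.7030, (cx,cy)=(0.9884,-0.1520)
member 8 (4-5): L=6.0193, (cx,cy)=(0.3286,0.9445)
solve A·x = −loads:
  F[0-1] = -3929.0855 N (compression)
  F[0-2] = -1296.2845 N (compression)
  F[1-2] = +1574.8314 N (tension)
  F[1-3] = +950.9529 N (tension)
  F[2-3] = -1624.2927 N (compression)
  F[2-4] = -423.0977 N (compression)
  F[3-4] = +1627.6038 N (tension)
  F[3-5] = +0.0000 N (tension)
  F[4-5] = -0.0000 N (compression)
  Rx@0 = +2502.8500 N
  Ry@0 = +3739.2396 N
  Ry@4 = -1571.6496 N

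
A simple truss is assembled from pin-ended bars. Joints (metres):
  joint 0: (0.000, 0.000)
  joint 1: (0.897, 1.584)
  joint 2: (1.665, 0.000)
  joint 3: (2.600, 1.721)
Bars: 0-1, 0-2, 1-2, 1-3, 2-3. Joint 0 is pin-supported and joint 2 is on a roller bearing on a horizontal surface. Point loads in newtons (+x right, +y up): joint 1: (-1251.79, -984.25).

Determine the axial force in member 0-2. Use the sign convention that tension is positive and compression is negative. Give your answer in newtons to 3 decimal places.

-320.310

N=4 nodes, M=5 members, R=3 reactions → 2N=8, M+R=8
member 0 (0-1): L=1.8203, (cx,cy)=(0.4928,0.8702)
member 1 (0-2): L=1.6650, (cx,cy)=(1.0000,0.0000)
member 2 (1-2): L=1.7604, (cx,cy)=(0.4363,-0.8998)
member 3 (1-3): L=1.7085, (cx,cy)=(0.9968,0.0802)
member 4 (2-3): L=1.9586, (cx,cy)=(0.4774,0.8787)
solve A·x = −loads:
  F[0-1] = -1890.3211 N (compression)
  F[0-2] = -320.3096 N (compression)
  F[1-2] = +734.1944 N (tension)
  F[1-3] = +0.0000 N (tension)
  F[2-3] = -0.0000 N (compression)
  Rx@0 = +1251.7900 N
  Ry@0 = +1644.8885 N
  Ry@2 = -660.6385 N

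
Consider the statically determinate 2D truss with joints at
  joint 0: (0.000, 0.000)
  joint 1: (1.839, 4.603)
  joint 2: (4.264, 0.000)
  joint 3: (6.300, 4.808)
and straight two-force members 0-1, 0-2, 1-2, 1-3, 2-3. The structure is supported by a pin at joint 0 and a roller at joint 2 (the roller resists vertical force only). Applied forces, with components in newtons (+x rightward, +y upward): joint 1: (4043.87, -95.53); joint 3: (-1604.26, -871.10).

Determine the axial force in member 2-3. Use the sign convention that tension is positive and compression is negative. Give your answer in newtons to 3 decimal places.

-883.109

N=4 nodes, M=5 members, R=3 reactions → 2N=8, M+R=8
member 0 (0-1): L=4.9568, (cx,cy)=(0.3710,0.9286)
member 1 (0-2): L=4.2640, (cx,cy)=(1.0000,0.0000)
member 2 (1-2): L=5.2027, (cx,cy)=(0.4661,-0.8847)
member 3 (1-3): L=4.4657, (cx,cy)=(0.9989,0.0459)
member 4 (2-3): L=5.2213, (cx,cy)=(0.3899,0.9208)
solve A·x = −loads:
  F[0-1] = +3142.3147 N (tension)
  F[0-2] = +1273.7860 N (tension)
  F[1-2] = -3471.6490 N (compression)
  F[1-3] = -1261.2300 N (compression)
  F[2-3] = -883.1094 N (compression)
  Rx@0 = -2439.6100 N
  Ry@0 = -2918.0466 N
  Ry@2 = +3884.6766 N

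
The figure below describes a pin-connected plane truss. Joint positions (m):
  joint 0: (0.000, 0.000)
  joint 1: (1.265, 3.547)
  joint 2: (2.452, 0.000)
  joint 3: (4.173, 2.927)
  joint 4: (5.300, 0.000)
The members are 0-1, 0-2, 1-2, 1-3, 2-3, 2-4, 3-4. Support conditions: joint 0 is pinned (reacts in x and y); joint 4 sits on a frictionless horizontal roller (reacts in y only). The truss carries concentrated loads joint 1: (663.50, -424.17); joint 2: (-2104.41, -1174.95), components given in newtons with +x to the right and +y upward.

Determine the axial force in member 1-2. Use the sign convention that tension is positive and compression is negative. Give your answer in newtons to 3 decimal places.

N=5 nodes, M=7 members, R=3 reactions → 2N=10, M+R=10
member 0 (0-1): L=3.7658, (cx,cy)=(0.3359,0.9419)
member 1 (0-2): L=2.4520, (cx,cy)=(1.0000,0.0000)
member 2 (1-2): L=3.7403, (cx,cy)=(0.3174,-0.9483)
member 3 (1-3): L=2.9734, (cx,cy)=(0.9780,-0.2085)
member 4 (2-3): L=3.3955, (cx,cy)=(0.5069,0.8620)
member 5 (2-4): L=2.8480, (cx,cy)=(1.0000,0.0000)
member 6 (3-4): L=3.1365, (cx,cy)=(0.3593,-0.9332)
solve A·x = −loads:
  F[0-1] = -541.7336 N (compression)
  F[0-2] = -1258.9331 N (compression)
  F[1-2] = +302.4415 N (tension)
  F[1-3] = -962.6166 N (compression)
  F[2-3] = +1030.2884 N (tension)
  F[2-4] = +419.2523 N (tension)
  F[3-4] = -1166.7907 N (compression)
  Rx@0 = +1440.9100 N
  Ry@0 = +510.2545 N
  Ry@4 = +1088.8655 N

302.441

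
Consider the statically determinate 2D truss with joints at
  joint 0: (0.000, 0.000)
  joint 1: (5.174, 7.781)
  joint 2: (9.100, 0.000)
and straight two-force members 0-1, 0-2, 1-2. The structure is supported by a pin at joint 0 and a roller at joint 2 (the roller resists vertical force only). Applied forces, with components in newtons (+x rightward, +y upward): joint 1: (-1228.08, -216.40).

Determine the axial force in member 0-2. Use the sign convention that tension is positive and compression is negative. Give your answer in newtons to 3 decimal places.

N=3 nodes, M=3 members, R=3 reactions → 2N=6, M+R=6
member 0 (0-1): L=9.3442, (cx,cy)=(0.5537,0.8327)
member 1 (0-2): L=9.1000, (cx,cy)=(1.0000,0.0000)
member 2 (1-2): L=8.7154, (cx,cy)=(0.4505,-0.8928)
solve A·x = −loads:
  F[0-1] = -1373.1544 N (compression)
  F[0-2] = -467.7480 N (compression)
  F[1-2] = +1038.3573 N (tension)
  Rx@0 = +1228.0800 N
  Ry@0 = +1143.4370 N
  Ry@2 = -927.0370 N

-467.748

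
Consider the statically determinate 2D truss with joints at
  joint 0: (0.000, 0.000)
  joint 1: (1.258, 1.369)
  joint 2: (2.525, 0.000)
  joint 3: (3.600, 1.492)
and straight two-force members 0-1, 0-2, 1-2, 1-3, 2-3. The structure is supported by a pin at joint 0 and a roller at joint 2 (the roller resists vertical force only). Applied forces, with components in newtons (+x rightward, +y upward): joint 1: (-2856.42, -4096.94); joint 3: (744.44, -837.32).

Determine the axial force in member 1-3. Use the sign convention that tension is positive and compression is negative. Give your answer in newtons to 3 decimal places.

1402.672

N=4 nodes, M=5 members, R=3 reactions → 2N=8, M+R=8
member 0 (0-1): L=1.8592, (cx,cy)=(0.6766,0.7363)
member 1 (0-2): L=2.5250, (cx,cy)=(1.0000,0.0000)
member 2 (1-2): L=1.8653, (cx,cy)=(0.6792,-0.7339)
member 3 (1-3): L=2.3452, (cx,cy)=(0.9986,0.0524)
member 4 (2-3): L=1.8389, (cx,cy)=(0.5846,0.8113)
solve A·x = −loads:
  F[0-1] = -3813.6486 N (compression)
  F[0-2] = +468.4311 N (tension)
  F[1-2] = -1655.8771 N (compression)
  F[1-3] = +1402.6723 N (tension)
  F[2-3] = -1122.6955 N (compression)
  Rx@0 = +2111.9800 N
  Ry@0 = +2808.0944 N
  Ry@2 = +2126.1656 N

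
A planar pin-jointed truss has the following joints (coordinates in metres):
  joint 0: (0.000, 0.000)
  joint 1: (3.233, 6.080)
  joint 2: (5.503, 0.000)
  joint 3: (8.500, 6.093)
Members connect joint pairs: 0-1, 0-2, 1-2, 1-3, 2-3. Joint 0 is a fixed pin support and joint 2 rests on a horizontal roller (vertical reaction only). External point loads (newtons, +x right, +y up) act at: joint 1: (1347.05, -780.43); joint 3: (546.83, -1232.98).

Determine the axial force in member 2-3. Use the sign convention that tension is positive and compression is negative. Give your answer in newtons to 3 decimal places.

N=4 nodes, M=5 members, R=3 reactions → 2N=8, M+R=8
member 0 (0-1): L=6.8861, (cx,cy)=(0.4695,0.8829)
member 1 (0-2): L=5.5030, (cx,cy)=(1.0000,0.0000)
member 2 (1-2): L=6.4899, (cx,cy)=(0.3498,-0.9368)
member 3 (1-3): L=5.2670, (cx,cy)=(1.0000,0.0025)
member 4 (2-3): L=6.7902, (cx,cy)=(0.4414,0.8973)
solve A·x = −loads:
  F[0-1] = +2767.2647 N (tension)
  F[0-2] = +594.6632 N (tension)
  F[1-2] = -3438.0611 N (compression)
  F[1-3] = +1154.7086 N (tension)
  F[2-3] = -1377.2393 N (compression)
  Rx@0 = -1893.8800 N
  Ry@0 = -2443.3153 N
  Ry@2 = +4456.7253 N

-1377.239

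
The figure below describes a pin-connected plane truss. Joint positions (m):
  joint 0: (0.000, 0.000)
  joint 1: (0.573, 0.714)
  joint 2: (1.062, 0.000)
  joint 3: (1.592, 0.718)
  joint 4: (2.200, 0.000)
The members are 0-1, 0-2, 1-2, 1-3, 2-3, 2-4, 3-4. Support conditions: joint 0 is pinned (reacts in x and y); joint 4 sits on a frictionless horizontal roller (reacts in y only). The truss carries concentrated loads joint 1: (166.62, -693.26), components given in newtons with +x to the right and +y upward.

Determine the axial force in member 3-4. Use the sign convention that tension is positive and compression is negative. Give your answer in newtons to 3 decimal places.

N=5 nodes, M=7 members, R=3 reactions → 2N=10, M+R=10
member 0 (0-1): L=0.9155, (cx,cy)=(0.6259,0.7799)
member 1 (0-2): L=1.0620, (cx,cy)=(1.0000,0.0000)
member 2 (1-2): L=0.8654, (cx,cy)=(0.5651,-0.8251)
member 3 (1-3): L=1.0190, (cx,cy)=(1.0000,0.0039)
member 4 (2-3): L=0.8924, (cx,cy)=(0.5939,0.8045)
member 5 (2-4): L=1.1380, (cx,cy)=(1.0000,0.0000)
member 6 (3-4): L=0.9408, (cx,cy)=(0.6462,-0.7631)
solve A·x = −loads:
  F[0-1] = -588.0451 N (compression)
  F[0-2] = +534.6734 N (tension)
  F[1-2] = -286.1668 N (compression)
  F[1-3] = -372.9758 N (compression)
  F[2-3] = +293.4597 N (tension)
  F[2-4] = +198.6911 N (tension)
  F[3-4] = -307.4628 N (compression)
  Rx@0 = -166.6200 N
  Ry@0 = +458.6215 N
  Ry@4 = +234.6385 N

-307.463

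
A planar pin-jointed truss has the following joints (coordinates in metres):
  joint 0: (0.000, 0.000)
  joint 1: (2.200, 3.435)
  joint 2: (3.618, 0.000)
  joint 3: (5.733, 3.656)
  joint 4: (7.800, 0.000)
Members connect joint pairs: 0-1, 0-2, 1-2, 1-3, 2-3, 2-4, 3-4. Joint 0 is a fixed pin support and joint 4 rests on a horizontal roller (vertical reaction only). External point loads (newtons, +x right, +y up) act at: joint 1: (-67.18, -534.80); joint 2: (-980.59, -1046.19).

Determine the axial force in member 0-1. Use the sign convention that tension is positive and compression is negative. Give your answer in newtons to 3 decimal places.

N=5 nodes, M=7 members, R=3 reactions → 2N=10, M+R=10
member 0 (0-1): L=4.0791, (cx,cy)=(0.5393,0.8421)
member 1 (0-2): L=3.6180, (cx,cy)=(1.0000,0.0000)
member 2 (1-2): L=3.7162, (cx,cy)=(0.3816,-0.9243)
member 3 (1-3): L=3.5399, (cx,cy)=(0.9980,0.0624)
member 4 (2-3): L=4.2237, (cx,cy)=(0.5007,0.8656)
member 5 (2-4): L=4.1820, (cx,cy)=(1.0000,0.0000)
member 6 (3-4): L=4.1999, (cx,cy)=(0.4922,-0.8705)
solve A·x = −loads:
  F[0-1] = -1157.1911 N (compression)
  F[0-2] = -423.6599 N (compression)
  F[1-2] = +426.9377 N (tension)
  F[1-3] = -721.2459 N (compression)
  F[2-3] = +752.7265 N (tension)
  F[2-4] = +342.9135 N (tension)
  F[3-4] = -696.7531 N (compression)
  Rx@0 = +1047.7700 N
  Ry@0 = +974.4628 N
  Ry@4 = +606.5272 N

-1157.191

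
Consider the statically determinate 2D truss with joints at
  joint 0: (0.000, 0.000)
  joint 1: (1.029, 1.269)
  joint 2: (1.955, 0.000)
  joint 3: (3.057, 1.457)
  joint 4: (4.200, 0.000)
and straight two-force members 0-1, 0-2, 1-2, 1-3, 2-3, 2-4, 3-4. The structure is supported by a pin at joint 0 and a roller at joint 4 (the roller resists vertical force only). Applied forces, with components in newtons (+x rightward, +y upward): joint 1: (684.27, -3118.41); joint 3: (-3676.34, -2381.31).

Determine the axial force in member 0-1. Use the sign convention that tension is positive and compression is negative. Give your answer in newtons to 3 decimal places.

N=5 nodes, M=7 members, R=3 reactions → 2N=10, M+R=10
member 0 (0-1): L=1.6338, (cx,cy)=(0.6298,0.7767)
member 1 (0-2): L=1.9550, (cx,cy)=(1.0000,0.0000)
member 2 (1-2): L=1.5709, (cx,cy)=(0.5895,-0.8078)
member 3 (1-3): L=2.0367, (cx,cy)=(0.9957,0.0923)
member 4 (2-3): L=1.8268, (cx,cy)=(0.6032,0.7976)
member 5 (2-4): L=2.2450, (cx,cy)=(1.0000,0.0000)
member 6 (3-4): L=1.8518, (cx,cy)=(0.6172,-0.7868)
solve A·x = −loads:
  F[0-1] = -5241.2562 N (compression)
  F[0-2] = +309.0403 N (tension)
  F[1-2] = +676.2013 N (tension)
  F[1-3] = -4402.7695 N (compression)
  F[2-3] = -684.8799 N (compression)
  F[2-4] = +1120.7765 N (tension)
  F[3-4] = -1815.8309 N (compression)
  Rx@0 = +2992.0700 N
  Ry@0 = +4071.0486 N
  Ry@4 = +1428.6714 N

-5241.256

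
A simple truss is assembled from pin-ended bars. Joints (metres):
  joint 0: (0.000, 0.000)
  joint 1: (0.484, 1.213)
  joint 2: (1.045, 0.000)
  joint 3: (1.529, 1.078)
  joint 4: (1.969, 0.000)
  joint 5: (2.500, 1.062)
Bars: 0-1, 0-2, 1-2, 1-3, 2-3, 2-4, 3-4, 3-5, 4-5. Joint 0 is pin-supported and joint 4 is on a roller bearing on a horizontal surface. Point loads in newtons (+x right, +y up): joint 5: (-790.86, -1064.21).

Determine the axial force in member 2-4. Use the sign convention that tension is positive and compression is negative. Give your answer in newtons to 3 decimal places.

N=6 nodes, M=9 members, R=3 reactions → 2N=12, M+R=12
member 0 (0-1): L=1.3060, (cx,cy)=(0.3706,0.9288)
member 1 (0-2): L=1.0450, (cx,cy)=(1.0000,0.0000)
member 2 (1-2): L=1.3364, (cx,cy)=(0.4198,-0.9076)
member 3 (1-3): L=1.0537, (cx,cy)=(0.9918,-0.1281)
member 4 (2-3): L=1.1817, (cx,cy)=(0.4096,0.9123)
member 5 (2-4): L=0.9240, (cx,cy)=(1.0000,0.0000)
member 6 (3-4): L=1.1643, (cx,cy)=(0.3779,-0.9258)
member 7 (3-5): L=0.9711, (cx,cy)=(0.9999,-0.0165)
member 8 (4-5): L=1.1874, (cx,cy)=(0.4472,0.8944)
solve A·x = −loads:
  F[0-1] = -150.2618 N (compression)
  F[0-2] = -735.1732 N (compression)
  F[1-2] = +171.9660 N (tension)
  F[1-3] = -128.9355 N (compression)
  F[2-3] = -171.0915 N (compression)
  F[2-4] = -592.9096 N (compression)
  F[3-4] = +155.3074 N (tension)
  F[3-5] = -256.6754 N (compression)
  F[4-5] = -1194.5510 N (compression)
  Rx@0 = +790.8600 N
  Ry@0 = +139.5621 N
  Ry@4 = +924.6479 N

-592.910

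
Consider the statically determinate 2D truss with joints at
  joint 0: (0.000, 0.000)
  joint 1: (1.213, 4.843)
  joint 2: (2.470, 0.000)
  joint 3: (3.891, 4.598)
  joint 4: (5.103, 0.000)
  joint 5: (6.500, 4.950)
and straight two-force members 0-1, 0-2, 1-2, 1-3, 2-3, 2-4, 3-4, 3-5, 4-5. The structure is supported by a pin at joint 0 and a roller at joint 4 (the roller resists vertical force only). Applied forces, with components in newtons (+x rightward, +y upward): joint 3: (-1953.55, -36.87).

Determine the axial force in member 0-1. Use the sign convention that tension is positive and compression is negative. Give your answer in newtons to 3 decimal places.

-1823.623

N=6 nodes, M=9 members, R=3 reactions → 2N=12, M+R=12
member 0 (0-1): L=4.9926, (cx,cy)=(0.2430,0.9700)
member 1 (0-2): L=2.4700, (cx,cy)=(1.0000,0.0000)
member 2 (1-2): L=5.0035, (cx,cy)=(0.2512,-0.9679)
member 3 (1-3): L=2.6892, (cx,cy)=(0.9958,-0.0911)
member 4 (2-3): L=4.8126, (cx,cy)=(0.2953,0.9554)
member 5 (2-4): L=2.6330, (cx,cy)=(1.0000,0.0000)
member 6 (3-4): L=4.7551, (cx,cy)=(0.2549,-0.9670)
member 7 (3-5): L=2.6326, (cx,cy)=(0.9910,0.1337)
member 8 (4-5): L=5.1434, (cx,cy)=(0.2716,0.9624)
solve A·x = −loads:
  F[0-1] = -1823.6232 N (compression)
  F[0-2] = -1510.4829 N (compression)
  F[1-2] = +1914.9428 N (tension)
  F[1-3] = -928.0093 N (compression)
  F[2-3] = -1940.0251 N (compression)
  F[2-4] = -456.5721 N (compression)
  F[3-4] = +1791.2750 N (tension)
  F[3-5] = -0.0000 N (tension)
  F[4-5] = +0.0000 N (tension)
  Rx@0 = +1953.5500 N
  Ry@0 = +1768.9809 N
  Ry@4 = -1732.1109 N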